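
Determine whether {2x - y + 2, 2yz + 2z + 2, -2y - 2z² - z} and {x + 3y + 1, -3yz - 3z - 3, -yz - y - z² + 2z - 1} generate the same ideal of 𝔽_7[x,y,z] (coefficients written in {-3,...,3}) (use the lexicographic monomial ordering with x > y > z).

Yes, the ideals are equal.

Equality of ideals is decidable: compute both reduced Gröbner bases (unique for the ordering) and check whether they agree.
Buchberger on the first generating set:
f_1 = 2x - y + 2, LT = x.
f_2 = 2yz + 2z + 2, LT = yz.
f_3 = -2y - 2z² - z, LT = y.

S(f_2,f_3): lcm = yz. S = -z³ + 3z² + z + 1.
  leading term z³: no divisor's leading term divides it; move -z³ to the remainder.
  leading term z²: no divisor's leading term divides it; move 3z² to the remainder.
  leading term z: no divisor's leading term divides it; move z to the remainder.
  leading term 1: no divisor's leading term divides it; move 1 to the remainder.
  remainder -z³ + 3z² + z + 1 ≠ 0; add g_4 = -z³ + 3z² + z + 1 to the basis.

The other S-polynomials (S(f_1,f_2), S(f_1,f_3), S(f_1,g_4), S(f_2,g_4), S(f_3,g_4)) all reduce to 0 modulo the current basis, so we have a Gröbner basis.
Inter-reduce: drop elements whose leading term is divisible by another's, tail-reduce, and make monic.
Reduced Gröbner basis: {x - 3z² + 2z + 1, y + z² - 3z, z³ - 3z² - z - 1}.

Buchberger on the second generating set:
h_1 = x + 3y + 1, LT = x.
h_2 = -3yz - 3z - 3, LT = yz.
h_3 = -yz - y - z² + 2z - 1, LT = yz.

S(h_2,h_3): lcm = yz. S = -y - z² + 3z.
  leading term y: no divisor's leading term divides it; move -y to the remainder.
  leading term z²: no divisor's leading term divides it; move -z² to the remainder.
  leading term z: no divisor's leading term divides it; move 3z to the remainder.
  remainder -y - z² + 3z ≠ 0; add k_4 = -y - z² + 3z to the basis.

S(h_2,k_4): lcm = yz. S = -z³ + 3z² + z + 1.
  leading term z³: no divisor's leading term divides it; move -z³ to the remainder.
  leading term z²: no divisor's leading term divides it; move 3z² to the remainder.
  leading term z: no divisor's leading term divides it; move z to the remainder.
  leading term 1: no divisor's leading term divides it; move 1 to the remainder.
  remainder -z³ + 3z² + z + 1 ≠ 0; add k_5 = -z³ + 3z² + z + 1 to the basis.

The other S-polynomials (S(h_1,h_2), S(h_1,h_3), S(h_1,k_4), S(h_3,k_4), S(h_1,k_5), S(h_2,k_5), S(h_3,k_5), S(k_4,k_5)) all reduce to 0 modulo the current basis, so we have a Gröbner basis.
Inter-reduce: drop elements whose leading term is divisible by another's, tail-reduce, and make monic.
Reduced Gröbner basis: {x - 3z² + 2z + 1, y + z² - 3z, z³ - 3z² - z - 1}.

Same reduced basis, so the two generating sets span the same ideal.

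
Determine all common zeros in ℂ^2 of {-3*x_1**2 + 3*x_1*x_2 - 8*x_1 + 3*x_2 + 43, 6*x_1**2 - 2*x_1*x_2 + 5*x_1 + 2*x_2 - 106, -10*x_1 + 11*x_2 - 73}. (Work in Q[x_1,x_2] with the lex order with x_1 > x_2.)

{(-4, 3)}

Compute a lex Gröbner basis by Buchberger's algorithm.
f_1 = -3*x_1**2 + 3*x_1*x_2 - 8*x_1 + 3*x_2 + 43, LT = x_1**2.
f_2 = 6*x_1**2 - 2*x_1*x_2 + 5*x_1 + 2*x_2 - 106, LT = x_1**2.
f_3 = -10*x_1 + 11*x_2 - 73, LT = x_1.

S(f_1,f_2): lcm = x_1**2. S = -2/3*x_1*x_2 + 11/6*x_1 - 4/3*x_2 + 10/3.
  leading term x_1*x_2: subtract (1/15*x_2)·f_3 from -2/3*x_1*x_2 + 11/6*x_1 - 4/3*x_2 + 10/3 → 11/6*x_1 - 11/15*x_2**2 + 53/15*x_2 + 10/3
  leading term x_1: subtract (-11/60)·f_3 from 11/6*x_1 - 11/15*x_2**2 + 53/15*x_2 + 10/3 → -11/15*x_2**2 + 111/20*x_2 - 201/20
  leading term x_2**2: no divisor's leading term divides it; move -11/15*x_2**2 to the remainder.
  leading term x_2: no divisor's leading term divides it; move 111/20*x_2 to the remainder.
  leading term 1: no divisor's leading term divides it; move -201/20 to the remainder.
  remainder -11/15*x_2**2 + 111/20*x_2 - 201/20 ≠ 0; add h_4 = -11/15*x_2**2 + 111/20*x_2 - 201/20 to the basis.

S(f_1,f_3): lcm = x_1**2. S = 1/10*x_1*x_2 - 139/30*x_1 - x_2 - 43/3.
  leading term x_1*x_2: subtract (-1/100*x_2)·f_3 from 1/10*x_1*x_2 - 139/30*x_1 - x_2 - 43/3 → -139/30*x_1 + 11/100*x_2**2 - 173/100*x_2 - 43/3
  leading term x_1: subtract (139/300)·f_3 from -139/30*x_1 + 11/100*x_2**2 - 173/100*x_2 - 43/3 → 11/100*x_2**2 - 512/75*x_2 + 1949/100
  leading term x_2**2: subtract (-3/20)·h_4 from 11/100*x_2**2 - 512/75*x_2 + 1949/100 → -7193/1200*x_2 + 7193/400
  leading term x_2: no divisor's leading term divides it; move -7193/1200*x_2 to the remainder.
  leading term 1: no divisor's leading term divides it; move 7193/400 to the remainder.
  remainder -7193/1200*x_2 + 7193/400 ≠ 0; add h_5 = -7193/1200*x_2 + 7193/400 to the basis.

The other S-polynomials (S(f_2,f_3), S(f_1,h_4), S(f_2,h_4), S(f_3,h_4), S(f_1,h_5), S(f_2,h_5), S(f_3,h_5), S(h_4,h_5)) all reduce to 0 modulo the current basis, so we have a Gröbner basis.
Inter-reduce: drop elements whose leading term is divisible by another's, tail-reduce, and make monic.
Reduced Gröbner basis: {x_1 + 4, x_2 - 3}.

The lex basis is triangular: the last element involves only x_2. Solving x_2 - 3 = 0 gives x_2 ∈ {3}; substituting each value into the earlier elements determines the remaining variables.
  x_2 = 3: the earlier basis element becomes x_1 + 4 = 0, giving x_1 = -4 — point (-4, 3).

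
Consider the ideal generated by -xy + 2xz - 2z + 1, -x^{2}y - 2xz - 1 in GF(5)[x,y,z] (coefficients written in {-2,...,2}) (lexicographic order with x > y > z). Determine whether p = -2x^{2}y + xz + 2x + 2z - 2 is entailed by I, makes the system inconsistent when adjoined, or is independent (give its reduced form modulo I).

First compute the reduced Gröbner basis of I by Buchberger's algorithm.
f_1 = -xy + 2xz - 2z + 1, LT = xy.
f_2 = -x^{2}y - 2xz - 1, LT = x^{2}y.

S(f_1,f_2): lcm = x^{2}y. S = -2x^{2}z - x - 1.
  leading term x^{2}z: no divisor's leading term divides it; move -2x^{2}z to the remainder.
  leading term x: no divisor's leading term divides it; move -x to the remainder.
  leading term 1: no divisor's leading term divides it; move -1 to the remainder.
  remainder -2x^{2}z - x - 1 ≠ 0; add h_3 = -2x^{2}z - x - 1 to the basis.

S(f_1,h_3): lcm = x^{2}yz. S = -2x^{2}z^{2} + 2xy + 2xz^{2} - xz + 2y.
  leading term x^{2}z^{2}: subtract (z)·h_3 from -2x^{2}z^{2} + 2xy + 2xz^{2} - xz + 2y → 2xy + 2xz^{2} + 2y + z
  leading term xy: subtract (-2)·f_1 from 2xy + 2xz^{2} + 2y + z → 2xz^{2} - xz + 2y + 2z + 2
  leading term xz^{2}: no divisor's leading term divides it; move 2xz^{2} to the remainder.
  leading term xz: no divisor's leading term divides it; move -xz to the remainder.
  leading term y: no divisor's leading term divides it; move 2y to the remainder.
  leading term z: no divisor's leading term divides it; move 2z to the remainder.
  leading term 1: no divisor's leading term divides it; move 2 to the remainder.
  remainder 2xz^{2} - xz + 2y + 2z + 2 ≠ 0; add h_4 = 2xz^{2} - xz + 2y + 2z + 2 to the basis.

S(f_1,h_4): lcm = xyz^{2}. S = -2xyz - 2xz^{3} - y^{2} - yz - y + 2z^{3} - z^{2}.
  leading term xyz: subtract (2z)·f_1 from -2xyz - 2xz^{3} - y^{2} - yz - y + 2z^{3} - z^{2} → -2xz^{3} + xz^{2} - y^{2} - yz - y + 2z^{3} - 2z^{2} - 2z
  leading term xz^{3}: subtract (-z)·h_4 from -2xz^{3} + xz^{2} - y^{2} - yz - y + 2z^{3} - 2z^{2} - 2z → -y^{2} + yz - y + 2z^{3}
  leading term y^{2}: no divisor's leading term divides it; move -y^{2} to the remainder.
  leading term yz: no divisor's leading term divides it; move yz to the remainder.
  leading term y: no divisor's leading term divides it; move -y to the remainder.
  leading term z^{3}: no divisor's leading term divides it; move 2z^{3} to the remainder.
  remainder -y^{2} + yz - y + 2z^{3} ≠ 0; add h_5 = -y^{2} + yz - y + 2z^{3} to the basis.

The other S-polynomials (S(f_2,h_3), S(f_2,h_4), S(h_3,h_4), S(f_1,h_5), S(f_2,h_5), S(h_3,h_5), S(h_4,h_5)) all reduce to 0 modulo the current basis, so we have a Gröbner basis.
Inter-reduce: drop elements whose leading term is divisible by another's, tail-reduce, and make monic.
Reduced Gröbner basis: {x^{2}z - 2x - 2, xy - 2xz + 2z - 1, xz^{2} + 2xz + y + z + 1, y^{2} - yz + y - 2z^{3}}.
Label its elements g_1 = x^{2}z - 2x - 2, g_2 = xy - 2xz + 2z - 1, g_3 = xz^{2} + 2xz + y + z + 1, g_4 = y^{2} - yz + y - 2z^{3}.

Reduce p = -2x^{2}y + xz + 2x + 2z - 2 modulo G:
  leading term x^{2}y: subtract (-2x)·g_2 from -2x^{2}y + xz + 2x + 2z - 2 → x^{2}z + 2z - 2
  leading term x^{2}z: subtract (1)·g_1 from x^{2}z + 2z - 2 → 2x + 2z
  leading term x: no divisor's leading term divides it; move 2x to the remainder.
  leading term z: no divisor's leading term divides it; move 2z to the remainder.
  normal form = 2x + 2z.
The normal form is nonzero, so p ∉ I. Since p minus its normal form lies in I, I + (p) = I + (r) where r = 2x + 2z; decide whether this ideal is the whole ring.
Run Buchberger on G together with r (pairs among the g_i already reduce to 0 since G is a Gröbner basis):
g_1 = x^{2}z - 2x - 2, LT = x^{2}z.
g_2 = xy - 2xz + 2z - 1, LT = xy.
g_3 = xz^{2} + 2xz + y + z + 1, LT = xz^{2}.
g_4 = y^{2} - yz + y - 2z^{3}, LT = y^{2}.
r = 2x + 2z, LT = x.

S(g_1,r): lcm = x^{2}z. S = -xz^{2} - 2x - 2.
  leading term xz^{2}: subtract (-1)·g_3 from -xz^{2} - 2x - 2 → 2xz - 2x + y + z - 1
  leading term xz: subtract (z)·r from 2xz - 2x + y + z - 1 → -2x + y - 2z^{2} + z - 1
  leading term x: subtract (-1)·r from -2x + y - 2z^{2} + z - 1 → y - 2z^{2} - 2z - 1
  leading term y: no divisor's leading term divides it; move y to the remainder.
  leading term z^{2}: no divisor's leading term divides it; move -2z^{2} to the remainder.
  leading term z: no divisor's leading term divides it; move -2z to the remainder.
  leading term 1: no divisor's leading term divides it; move -1 to the remainder.
  remainder y - 2z^{2} - 2z - 1 ≠ 0; add m_6 = y - 2z^{2} - 2z - 1 to the basis.

S(g_2,r): lcm = xy. S = -2xz - yz + 2z - 1.
  leading term xz: subtract (-z)·r from -2xz - yz + 2z - 1 → -yz + 2z^{2} + 2z - 1
  leading term yz: subtract (-z)·m_6 from -yz + 2z^{2} + 2z - 1 → -2z^{3} + z - 1
  leading term z^{3}: no divisor's leading term divides it; move -2z^{3} to the remainder.
  leading term z: no divisor's leading term divides it; move z to the remainder.
  leading term 1: no divisor's leading term divides it; move -1 to the remainder.
  remainder -2z^{3} + z - 1 ≠ 0; add m_7 = -2z^{3} + z - 1 to the basis.

The other S-polynomials (S(g_1,g_2), S(g_1,g_3), S(g_1,g_4), S(g_2,g_3), S(g_2,g_4), S(g_3,g_4), S(g_3,r), S(g_4,r), S(g_1,m_6), S(g_2,m_6), S(g_3,m_6), S(g_4,m_6), S(r,m_6), S(g_1,m_7), S(g_2,m_7), S(g_3,m_7), S(g_4,m_7), S(r,m_7), S(m_6,m_7)) all reduce to 0 modulo the current basis, so we have a Gröbner basis.
Inter-reduce: drop elements whose leading term is divisible by another's, tail-reduce, and make monic.
Reduced Gröbner basis: {x + z, y - 2z^{2} - 2z - 1, z^{3} + 2z - 2}.
The reduced Gröbner basis of I + (p) is {x + z, y - 2z^{2} - 2z - 1, z^{3} + 2z - 2} ≠ {1}, a proper ideal, so the enlarged system stays consistent: p is independent of I, with normal form 2x + 2z.

Ideal membership is decidable via reduction modulo a Gröbner basis.

-2x^{2}y + xz + 2x + 2z - 2 is independent of I; its normal form modulo I is 2x + 2z.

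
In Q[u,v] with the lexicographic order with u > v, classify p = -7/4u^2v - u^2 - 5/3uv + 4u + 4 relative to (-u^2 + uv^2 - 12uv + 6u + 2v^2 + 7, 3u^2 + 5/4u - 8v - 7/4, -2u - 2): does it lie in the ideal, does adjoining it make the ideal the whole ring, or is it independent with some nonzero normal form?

First compute the reduced Gröbner basis of I by Buchberger's algorithm.
f_1 = -u^2 + uv^2 - 12uv + 6u + 2v^2 + 7, LT = u^2.
f_2 = 3u^2 + 5/4u - 8v - 7/4, LT = u^2.
f_3 = -2u - 2, LT = u.

S(f_1,f_2): lcm = u^2. S = -uv^2 + 12uv - 77/12u - 2v^2 + 8/3v - 77/12.
  leading term uv^2: subtract (1/2v^2)·f_3 from -uv^2 + 12uv - 77/12u - 2v^2 + 8/3v - 77/12 → 12uv - 77/12u - v^2 + 8/3v - 77/12
  leading term uv: subtract (-6v)·f_3 from 12uv - 77/12u - v^2 + 8/3v - 77/12 → -77/12u - v^2 - 28/3v - 77/12
  leading term u: subtract (77/24)·f_3 from -77/12u - v^2 - 28/3v - 77/12 → -v^2 - 28/3v
  leading term v^2: no divisor's leading term divides it; move -v^2 to the remainder.
  leading term v: no divisor's leading term divides it; move -28/3v to the remainder.
  remainder -v^2 - 28/3v ≠ 0; add h_4 = -v^2 - 28/3v to the basis.

S(f_1,f_3): lcm = u^2. S = -uv^2 + 12uv - 7u - 2v^2 - 7.
  leading term uv^2: subtract (1/2v^2)·f_3 from -uv^2 + 12uv - 7u - 2v^2 - 7 → 12uv - 7u - v^2 - 7
  leading term uv: subtract (-6v)·f_3 from 12uv - 7u - v^2 - 7 → -7u - v^2 - 12v - 7
  leading term u: subtract (7/2)·f_3 from -7u - v^2 - 12v - 7 → -v^2 - 12v
  leading term v^2: subtract (1)·h_4 from -v^2 - 12v → -8/3v
  leading term v: no divisor's leading term divides it; move -8/3v to the remainder.
  remainder -8/3v ≠ 0; add h_5 = -8/3v to the basis.

S(f_2,f_3): lcm = u^2. S = -7/12u - 8/3v - 7/12.
  leading term u: subtract (7/24)·f_3 from -7/12u - 8/3v - 7/12 → -8/3v
  leading term v: subtract (1)·h_5 from -8/3v → 0
  remainder 0.

S(f_1,h_4): leading monomials are coprime, so the S-polynomial reduces to 0 (Buchberger's first criterion).
S(f_2,h_4): leading monomials are coprime, so the S-polynomial reduces to 0 (Buchberger's first criterion).
S(f_3,h_4): leading monomials are coprime, so the S-polynomial reduces to 0 (Buchberger's first criterion).
S(f_1,h_5): leading monomials are coprime, so the S-polynomial reduces to 0 (Buchberger's first criterion).
S(f_2,h_5): leading monomials are coprime, so the S-polynomial reduces to 0 (Buchberger's first criterion).
S(f_3,h_5): leading monomials are coprime, so the S-polynomial reduces to 0 (Buchberger's first criterion).
S(h_4,h_5): lcm = v^2. S = 28/3v.
  leading term v: subtract (-7/2)·h_5 from 28/3v → 0
  remainder 0.

Every S-polynomial of the final basis reduces to 0, so we have a Gröbner basis.
Inter-reduce: drop elements whose leading term is divisible by another's, tail-reduce, and make monic.
Reduced Gröbner basis: {u + 1, v}.
Label its elements g_1 = u + 1, g_2 = v.

Reduce p = -7/4u^2v - u^2 - 5/3uv + 4u + 4 modulo G:
  leading term u^2v: subtract (-7/4uv)·g_1 from -7/4u^2v - u^2 - 5/3uv + 4u + 4 → -u^2 + 1/12uv + 4u + 4
  leading term u^2: subtract (-u)·g_1 from -u^2 + 1/12uv + 4u + 4 → 1/12uv + 5u + 4
  leading term uv: subtract (1/12v)·g_1 from 1/12uv + 5u + 4 → 5u - 1/12v + 4
  leading term u: subtract (5)·g_1 from 5u - 1/12v + 4 → -1/12v - 1
  leading term v: subtract (-1/12)·g_2 from -1/12v - 1 → -1
  leading term 1: no divisor's leading term divides it; move -1 to the remainder.
  normal form = -1.
The normal form is nonzero, so p ∉ I. Since p minus its normal form lies in I, I + (p) = I + (r) where r = -1; decide whether this ideal is the whole ring.
Here r = -1 is a nonzero constant, hence a unit: 1 ∈ I + (p), the Gröbner basis of I + (p) is {1}, and the enlarged system has no common solution — adjoining p is inconsistent.

Adjoining -7/4u^2v - u^2 - 5/3uv + 4u + 4 makes the ideal the whole ring: the system is inconsistent.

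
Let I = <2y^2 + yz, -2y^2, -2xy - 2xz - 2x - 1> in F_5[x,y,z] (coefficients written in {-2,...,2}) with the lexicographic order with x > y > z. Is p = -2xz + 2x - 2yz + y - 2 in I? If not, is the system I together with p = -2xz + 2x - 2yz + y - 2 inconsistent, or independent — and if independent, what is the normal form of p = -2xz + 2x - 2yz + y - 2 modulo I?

-2xz + 2x - 2yz + y - 2 is independent of I; its normal form modulo I is -x - 1.

First compute the reduced Gröbner basis of I by Buchberger's algorithm.
f_1 = 2y^2 + yz, LT = y^2.
f_2 = -2y^2, LT = y^2.
f_3 = -2xy - 2xz - 2x - 1, LT = xy.

S(f_1,f_2): lcm = y^2. S = -2yz.
  leading term yz: no divisor's leading term divides it; move -2yz to the remainder.
  remainder -2yz ≠ 0; add h_4 = -2yz to the basis.

S(f_1,f_3): lcm = xy^2. S = 2xyz - xy + 2y.
  leading term xyz: subtract (-z)·f_3 from 2xyz - xy + 2y → -xy - 2xz^2 - 2xz + 2y - z
  leading term xy: subtract (-2)·f_3 from -xy - 2xz^2 - 2xz + 2y - z → -2xz^2 - xz + x + 2y - z - 2
  leading term xz^2: no divisor's leading term divides it; move -2xz^2 to the remainder.
  leading term xz: no divisor's leading term divides it; move -xz to the remainder.
  leading term x: no divisor's leading term divides it; move x to the remainder.
  leading term y: no divisor's leading term divides it; move 2y to the remainder.
  leading term z: no divisor's leading term divides it; move -z to the remainder.
  leading term 1: no divisor's leading term divides it; move -2 to the remainder.
  remainder -2xz^2 - xz + x + 2y - z - 2 ≠ 0; add h_5 = -2xz^2 - xz + x + 2y - z - 2 to the basis.

S(f_2,f_3): lcm = xy^2. S = -xyz - xy + 2y.
  leading term xyz: subtract (-2z)·f_3 from -xyz - xy + 2y → -xy + xz^2 + xz + 2y - 2z
  leading term xy: subtract (-2)·f_3 from -xy + xz^2 + xz + 2y - 2z → xz^2 + 2xz + x + 2y - 2z - 2
  leading term xz^2: subtract (2)·h_5 from xz^2 + 2xz + x + 2y - 2z - 2 → -xz - x - 2y + 2
  leading term xz: no divisor's leading term divides it; move -xz to the remainder.
  leading term x: no divisor's leading term divides it; move -x to the remainder.
  leading term y: no divisor's leading term divides it; move -2y to the remainder.
  leading term 1: no divisor's leading term divides it; move 2 to the remainder.
  remainder -xz - x - 2y + 2 ≠ 0; add h_6 = -xz - x - 2y + 2 to the basis.

The other S-polynomials (S(f_1,h_4), S(f_2,h_4), S(f_3,h_4), S(f_1,h_5), S(f_2,h_5), S(f_3,h_5), S(h_4,h_5), S(f_1,h_6), S(f_2,h_6), S(f_3,h_6), S(h_4,h_6), S(h_5,h_6)) all reduce to 0 modulo the current basis, so we have a Gröbner basis.
Inter-reduce: drop elements whose leading term is divisible by another's, tail-reduce, and make monic.
Reduced Gröbner basis: {xy - 2y, xz + x + 2y - 2, y^2, yz}.
Label its elements g_1 = xy - 2y, g_2 = xz + x + 2y - 2, g_3 = y^2, g_4 = yz.

Reduce p = -2xz + 2x - 2yz + y - 2 modulo G:
  leading term xz: subtract (-2)·g_2 from -2xz + 2x - 2yz + y - 2 → -x - 2yz - 1
  leading term x: no divisor's leading term divides it; move -x to the remainder.
  leading term yz: subtract (-2)·g_4 from -2yz - 1 → -1
  leading term 1: no divisor's leading term divides it; move -1 to the remainder.
  normal form = -x - 1.
The normal form is nonzero, so p ∉ I. Since p minus its normal form lies in I, I + (p) = I + (r) where r = -x - 1; decide whether this ideal is the whole ring.
Run Buchberger on G together with r (pairs among the g_i already reduce to 0 since G is a Gröbner basis):
g_1 = xy - 2y, LT = xy.
g_2 = xz + x + 2y - 2, LT = xz.
g_3 = y^2, LT = y^2.
g_4 = yz, LT = yz.
r = -x - 1, LT = x.

S(g_1,r): lcm = xy. S = 2y.
  leading term y: no divisor's leading term divides it; move 2y to the remainder.
  remainder 2y ≠ 0; add m_6 = 2y to the basis.

S(g_2,r): lcm = xz. S = x + 2y - z - 2.
  leading term x: subtract (-1)·r from x + 2y - z - 2 → 2y - z + 2
  leading term y: subtract (1)·m_6 from 2y - z + 2 → -z + 2
  leading term z: no divisor's leading term divides it; move -z to the remainder.
  leading term 1: no divisor's leading term divides it; move 2 to the remainder.
  remainder -z + 2 ≠ 0; add m_7 = -z + 2 to the basis.

The other S-polynomials (S(g_1,g_2), S(g_1,g_3), S(g_1,g_4), S(g_2,g_3), S(g_2,g_4), S(g_3,g_4), S(g_3,r), S(g_4,r), S(g_1,m_6), S(g_2,m_6), S(g_3,m_6), S(g_4,m_6), S(r,m_6), S(g_1,m_7), S(g_2,m_7), S(g_3,m_7), S(g_4,m_7), S(r,m_7), S(m_6,m_7)) all reduce to 0 modulo the current basis, so we have a Gröbner basis.
Inter-reduce: drop elements whose leading term is divisible by another's, tail-reduce, and make monic.
Reduced Gröbner basis: {x + 1, y, z - 2}.
The reduced Gröbner basis of I + (p) is {x + 1, y, z - 2} ≠ {1}, a proper ideal, so the enlarged system stays consistent: p is independent of I, with normal form -x - 1.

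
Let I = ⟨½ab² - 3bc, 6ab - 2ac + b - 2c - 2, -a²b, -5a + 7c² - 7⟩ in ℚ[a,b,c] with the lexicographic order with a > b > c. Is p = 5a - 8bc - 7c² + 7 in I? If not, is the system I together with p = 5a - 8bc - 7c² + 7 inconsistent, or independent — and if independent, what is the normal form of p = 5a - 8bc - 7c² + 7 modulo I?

5a - 8bc - 7c² + 7 lies in I (it reduces to 0).

First compute the reduced Gröbner basis of I by Buchberger's algorithm.
f_1 = ½ab² - 3bc, LT = ab².
f_2 = 6ab - 2ac + b - 2c - 2, LT = ab.
f_3 = -a²b, LT = a²b.
f_4 = -5a + 7c² - 7, LT = a.

S(f_1,f_2): lcm = ab². S = ⅓abc - ⅙b² - 17/3bc + ⅓b.
  reduce S modulo (f_1, f_2, f_3, f_4):
  remainder -⅙b² - 103/18bc + ⅓b + 7/45c⁴ - 2/45c² + 1/9c ≠ 0; add h_5 = -⅙b² - 103/18bc + ⅓b + 7/45c⁴ - 2/45c² + 1/9c to the basis.

S(f_1,f_3): lcm = a²b². S = -6abc.
  reduce S modulo (f_1, f_2, f_3, f_4, h_5):
  remainder bc - 14/5c⁴ + ⅘c² - 2c ≠ 0; add h_6 = bc - 14/5c⁴ + ⅘c² - 2c to the basis.

S(f_1,f_4): lcm = ab². S = 7/5b²c² - 7/5b² - 6bc.
  reduce S modulo (f_1, f_2, f_3, f_4, h_5, h_6):
  remainder -14/5b - 3332/25c⁶ + 196/25c⁵ + 3864/25c⁴ - 2436/25c³ - 692/25c² + 416/5c ≠ 0; add h_7 = -14/5b - 3332/25c⁶ + 196/25c⁵ + 3864/25c⁴ - 2436/25c³ - 692/25c² + 416/5c to the basis.

S(f_2,f_3): lcm = a²b. S = -⅓a²c + ⅙ab - ⅓ac - ⅓a.
  reduce S modulo (f_1, f_2, f_3, f_4, h_5, h_6, h_7):
  remainder 119/90c⁶ - 329/450c⁵ - 23/15c⁴ + 424/225c³ - 121/630c² - 181/175c + 47/90 ≠ 0; add h_8 = 119/90c⁶ - 329/450c⁵ - 23/15c⁴ + 424/225c³ - 121/630c² - 181/175c + 47/90 to the basis.

S(f_2,f_4): lcm = ab. S = -⅓ac + 7/5bc² - 37/30b - ⅓c - ⅓.
  reduce S modulo (f_1, f_2, f_3, f_4, h_5, h_6, h_7, h_8):
  remainder 4116/125c⁵ - 5292/125c³ + 588/25c² + 1176/125c - 588/25 ≠ 0; add h_9 = 4116/125c⁵ - 5292/125c³ + 588/25c² + 1176/125c - 588/25 to the basis.

S(f_1,h_5): lcm = ab². S = -103/3abc + 2ab + 14/15ac⁴ - 4/15ac² + ⅔ac - 6bc.
  reduce S modulo (f_1, f_2, f_3, f_4, h_5, h_6, h_7, h_8, h_9):
  remainder -1442/85c⁴ + 412/85c² - 206/17c ≠ 0; add h_10 = -1442/85c⁴ + 412/85c² - 206/17c to the basis.

S(f_3,h_5): lcm = a²b². S = -103/3a²bc + 2a²b + 14/15a²c⁴ - 4/15a²c² + ⅔a²c.
  reduce S modulo (f_1, f_2, f_3, f_4, h_5, h_6, h_7, h_8, h_9, h_10):
  remainder -4606/36125c³ + 1316/36125c - 658/7225 ≠ 0; add h_11 = -4606/36125c³ + 1316/36125c - 658/7225 to the basis.

The other S-polynomials (S(f_3,f_4), S(f_2,h_5), S(f_4,h_5), S(f_1,h_6), S(f_2,h_6), S(f_3,h_6), S(f_4,h_6), S(h_5,h_6), S(f_1,h_7), S(f_2,h_7), S(f_3,h_7), S(f_4,h_7), S(h_5,h_7), S(h_6,h_7), S(f_1,h_8), S(f_2,h_8), S(f_3,h_8), S(f_4,h_8), S(h_5,h_8), S(h_6,h_8), S(h_7,h_8), S(f_1,h_9), S(f_2,h_9), S(f_3,h_9), S(f_4,h_9), S(h_5,h_9), S(h_6,h_9), S(h_7,h_9), S(h_8,h_9), S(f_1,h_10), S(f_2,h_10), S(f_3,h_10), S(f_4,h_10), S(h_5,h_10), S(h_6,h_10), S(h_7,h_10), S(h_8,h_10), S(h_9,h_10), S(f_1,h_11), S(f_2,h_11), S(f_3,h_11), S(f_4,h_11), S(h_5,h_11), S(h_6,h_11), S(h_7,h_11), S(h_8,h_11), S(h_9,h_11), S(h_10,h_11)) all reduce to 0 modulo the current basis, so we have a Gröbner basis.
Inter-reduce: drop elements whose leading term is divisible by another's, tail-reduce, and make monic.
Reduced Gröbner basis: {a - 7/5c² + 7/5, b, c³ - 2/7c + 5/7}.
Label its elements g_1 = a - 7/5c² + 7/5, g_2 = b, g_3 = c³ - 2/7c + 5/7.

Reduce p = 5a - 8bc - 7c² + 7 modulo G:
  leading term a: subtract (5)·g_1 from 5a - 8bc - 7c² + 7 → -8bc
  leading term bc: subtract (-8c)·g_2 from -8bc → 0
  normal form = 0.
Since the normal form is 0, p ∈ I.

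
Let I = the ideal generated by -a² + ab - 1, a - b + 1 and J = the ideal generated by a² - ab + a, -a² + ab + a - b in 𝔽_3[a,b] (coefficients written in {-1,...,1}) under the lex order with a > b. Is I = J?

No, the ideals differ.

For a fixed monomial order, each ideal has a unique reduced Gröbner basis; comparing bases decides equality.
Buchberger on the first generating set:
f_1 = -a² + ab - 1, LT = a².
f_2 = a - b + 1, LT = a.

S(f_1,f_2): lcm = a². S = -a + 1.
  leading term a: subtract (-1)·f_2 from -a + 1 → -b - 1
  leading term b: no divisor's leading term divides it; move -b to the remainder.
  leading term 1: no divisor's leading term divides it; move -1 to the remainder.
  remainder -b - 1 ≠ 0; add g_3 = -b - 1 to the basis.

The other S-polynomials (S(f_1,g_3), S(f_2,g_3)) all reduce to 0 modulo the current basis, so we have a Gröbner basis.
Inter-reduce: drop elements whose leading term is divisible by another's, tail-reduce, and make monic.
Reduced Gröbner basis: {a - 1, b + 1}.

Buchberger on the second generating set:
h_1 = a² - ab + a, LT = a².
h_2 = -a² + ab + a - b, LT = a².

S(h_1,h_2): lcm = a². S = -a - b.
  leading term a: no divisor's leading term divides it; move -a to the remainder.
  leading term b: no divisor's leading term divides it; move -b to the remainder.
  remainder -a - b ≠ 0; add k_3 = -a - b to the basis.

S(h_1,k_3): lcm = a². S = ab + a.
  leading term ab: subtract (-b)·k_3 from ab + a → a - b²
  leading term a: subtract (-1)·k_3 from a - b² → -b² - b
  leading term b²: no divisor's leading term divides it; move -b² to the remainder.
  leading term b: no divisor's leading term divides it; move -b to the remainder.
  remainder -b² - b ≠ 0; add k_4 = -b² - b to the basis.

The other S-polynomials (S(h_2,k_3), S(h_1,k_4), S(h_2,k_4), S(k_3,k_4)) all reduce to 0 modulo the current basis, so we have a Gröbner basis.
Inter-reduce: drop elements whose leading term is divisible by another's, tail-reduce, and make monic.
Reduced Gröbner basis: {a + b, b² + b}.

These differ, so the ideals are not equal.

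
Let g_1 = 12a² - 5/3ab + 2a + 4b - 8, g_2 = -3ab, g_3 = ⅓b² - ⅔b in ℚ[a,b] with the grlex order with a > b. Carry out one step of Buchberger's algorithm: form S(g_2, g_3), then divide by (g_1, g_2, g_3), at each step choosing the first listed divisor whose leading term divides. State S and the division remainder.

S(g_2, g_3) = 2ab; remainder on division = 0.

lcm(LM(g_2), LM(g_3)) = ab².
S = (lcm/LT(g_2))·g_2 − (lcm/LT(g_3))·g_3 = 2ab.
Reduce S modulo (g_1, g_2, g_3) in that order:
  leading term ab: subtract (-⅔)·g_2 from 2ab → 0
The remainder is 0, so this S-polynomial contributes no new basis element.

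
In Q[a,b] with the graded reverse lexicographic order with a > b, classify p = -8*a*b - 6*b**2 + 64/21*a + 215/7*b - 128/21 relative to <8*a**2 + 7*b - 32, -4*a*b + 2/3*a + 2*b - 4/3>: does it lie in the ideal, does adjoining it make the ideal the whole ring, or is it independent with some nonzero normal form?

-8*a*b - 6*b**2 + 64/21*a + 215/7*b - 128/21 lies in I (it reduces to 0).

First compute the reduced Gröbner basis of I by Buchberger's algorithm.
f_1 = 8*a**2 + 7*b - 32, LT = a**2.
f_2 = -4*a*b + 2/3*a + 2*b - 4/3, LT = a*b.

S(f_1,f_2): lcm = a**2*b. S = 1/6*a**2 + 1/2*a*b + 7/8*b**2 - 1/3*a - 4*b.
  reduce S modulo (f_1, f_2):
  remainder 7/8*b**2 - 1/4*a - 187/48*b + 1/2 ≠ 0; add h_3 = 7/8*b**2 - 1/4*a - 187/48*b + 1/2 to the basis.

The other S-polynomials (S(f_1,h_3), S(f_2,h_3)) all reduce to 0 modulo the current basis, so we have a Gröbner basis.
Inter-reduce: drop elements whose leading term is divisible by another's, tail-reduce, and make monic.
Reduced Gröbner basis: {a**2 + 7/8*b - 4, a*b - 1/6*a - 1/2*b + 1/3, b**2 - 2/7*a - 187/42*b + 4/7}.
Label its elements g_1 = a**2 + 7/8*b - 4, g_2 = a*b - 1/6*a - 1/2*b + 1/3, g_3 = b**2 - 2/7*a - 187/42*b + 4/7.

Reduce p = -8*a*b - 6*b**2 + 64/21*a + 215/7*b - 128/21 modulo G:
  leading term a*b: subtract (-8)·g_2 from -8*a*b - 6*b**2 + 64/21*a + 215/7*b - 128/21 → -6*b**2 + 12/7*a + 187/7*b - 24/7
  leading term b**2: subtract (-6)·g_3 from -6*b**2 + 12/7*a + 187/7*b - 24/7 → 0
  normal form = 0.
Since the normal form is 0, p ∈ I.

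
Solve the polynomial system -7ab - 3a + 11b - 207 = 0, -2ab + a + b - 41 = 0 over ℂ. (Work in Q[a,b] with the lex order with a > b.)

{(-61/13, 22/5), (-4, 5)}

Compute a lex Gröbner basis by Buchberger's algorithm.
f_1 = -7ab - 3a + 11b - 207, LT = ab.
f_2 = -2ab + a + b - 41, LT = ab.

S(f_1,f_2): lcm = ab. S = 13/14a - 15/14b + 127/14.
  leading term a: no divisor's leading term divides it; move 13/14a to the remainder.
  leading term b: no divisor's leading term divides it; move -15/14b to the remainder.
  leading term 1: no divisor's leading term divides it; move 127/14 to the remainder.
  remainder 13/14a - 15/14b + 127/14 ≠ 0; add h_3 = 13/14a - 15/14b + 127/14 to the basis.

S(f_1,h_3): lcm = ab. S = 3/7a + 15/13b^2 - 1032/91b + 207/7.
  leading term a: subtract (6/13)·h_3 from 3/7a + 15/13b^2 - 1032/91b + 207/7 → 15/13b^2 - 141/13b + 330/13
  leading term b^2: no divisor's leading term divides it; move 15/13b^2 to the remainder.
  leading term b: no divisor's leading term divides it; move -141/13b to the remainder.
  leading term 1: no divisor's leading term divides it; move 330/13 to the remainder.
  remainder 15/13b^2 - 141/13b + 330/13 ≠ 0; add h_4 = 15/13b^2 - 141/13b + 330/13 to the basis.

S(f_2,h_3): lcm = ab. S = -1/2a + 15/13b^2 - 267/26b + 41/2.
  leading term a: subtract (-7/13)·h_3 from -1/2a + 15/13b^2 - 267/26b + 41/2 → 15/13b^2 - 141/13b + 330/13
  leading term b^2: subtract (1)·h_4 from 15/13b^2 - 141/13b + 330/13 → 0
  remainder 0.

S(f_1,h_4): lcm = ab^2. S = 344/35ab - 22a - 11/7b^2 + 207/7b.
  leading term ab: subtract (-344/245)·f_1 from 344/35ab - 22a - 11/7b^2 + 207/7b → -6422/245a - 11/7b^2 + 11029/245b - 71208/245
  leading term a: subtract (-988/35)·h_3 from -6422/245a - 11/7b^2 + 11029/245b - 71208/245 → -11/7b^2 + 517/35b - 242/7
  leading term b^2: subtract (-143/105)·h_4 from -11/7b^2 + 517/35b - 242/7 → 0
  remainder 0.

S(f_2,h_4): lcm = ab^2. S = 89/10ab - 22a - 1/2b^2 + 41/2b.
  leading term ab: subtract (-89/70)·f_1 from 89/10ab - 22a - 1/2b^2 + 41/2b → -1807/70a - 1/2b^2 + 1207/35b - 18423/70
  leading term a: subtract (-139/5)·h_3 from -1807/70a - 1/2b^2 + 1207/35b - 18423/70 → -1/2b^2 + 47/10b - 11
  leading term b^2: subtract (-13/30)·h_4 from -1/2b^2 + 47/10b - 11 → 0
  remainder 0.

S(h_3,h_4): leading monomials are coprime, so the S-polynomial reduces to 0 (Buchberger's first criterion).
Every S-polynomial of the final basis reduces to 0, so we have a Gröbner basis.
Inter-reduce: drop elements whose leading term is divisible by another's, tail-reduce, and make monic.
Reduced Gröbner basis: {a - 15/13b + 127/13, b^2 - 47/5b + 22}.

Since the basis is lex-ordered, b^2 - 47/5b + 22 is univariate in b. Its roots are {22/5, 5}. Back-substituting each root into the other basis elements fixes the other coordinates.
  b = 22/5: the earlier basis element becomes a + 61/13 = 0, giving a = -61/13 — point (-61/13, 22/5).
  b = 5: the earlier basis element becomes a + 4 = 0, giving a = -4 — point (-4, 5).
Check: every point annihilates each of the original generators.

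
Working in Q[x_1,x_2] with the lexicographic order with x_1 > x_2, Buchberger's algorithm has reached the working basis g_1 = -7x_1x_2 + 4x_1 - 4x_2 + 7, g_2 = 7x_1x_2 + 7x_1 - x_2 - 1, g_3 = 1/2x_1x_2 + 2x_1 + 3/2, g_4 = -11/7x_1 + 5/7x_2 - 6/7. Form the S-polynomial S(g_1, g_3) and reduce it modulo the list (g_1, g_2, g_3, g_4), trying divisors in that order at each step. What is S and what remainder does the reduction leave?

lcm(LM(g_1), LM(g_3)) = x_1x_2.
S = (lcm/LT(g_1))·g_1 − (lcm/LT(g_3))·g_3 = -32/7x_1 + 4/7x_2 - 4.
Reduce S modulo (g_1, g_2, g_3, g_4) in that order:
  leading term x_1: subtract (32/11)·g_4 from -32/7x_1 + 4/7x_2 - 4 → -116/77x_2 - 116/77
  leading term x_2: no divisor's leading term divides it; move -116/77x_2 to the remainder.
  leading term 1: no divisor's leading term divides it; move -116/77 to the remainder.
The remainder -116/77x_2 - 116/77 is nonzero, so it would be added as the next basis element.
An S-polynomial is built so that the two leading terms cancel; whether anything survives reduction is exactly the Gröbner-basis criterion.

S(g_1, g_3) = -32/7x_1 + 4/7x_2 - 4; remainder on division = -116/77x_2 - 116/77.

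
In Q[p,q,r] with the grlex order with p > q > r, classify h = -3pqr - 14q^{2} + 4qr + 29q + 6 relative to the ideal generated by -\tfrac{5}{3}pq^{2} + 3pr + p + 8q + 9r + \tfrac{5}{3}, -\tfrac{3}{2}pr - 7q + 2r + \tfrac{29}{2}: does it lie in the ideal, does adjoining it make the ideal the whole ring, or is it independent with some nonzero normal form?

Adjoining -3pqr - 14q^{2} + 4qr + 29q + 6 makes the ideal the whole ring: the system is inconsistent.

First compute the reduced Gröbner basis of I by Buchberger's algorithm.
f_1 = -\tfrac{5}{3}pq^{2} + 3pr + p + 8q + 9r + \tfrac{5}{3}, LT = pq^{2}.
f_2 = -\tfrac{3}{2}pr - 7q + 2r + \tfrac{29}{2}, LT = pr.

S(f_1,f_2): lcm = pq^{2}r. S = -\tfrac{9}{5}pr^{2} - \tfrac{14}{3}q^{3} + \tfrac{4}{3}q^{2}r - \tfrac{3}{5}pr + \tfrac{29}{3}q^{2} - \tfrac{24}{5}qr - \tfrac{27}{5}r^{2} - r.
  leading term pr^{2}: subtract (\tfrac{6}{5}r)·f_2 from -\tfrac{9}{5}pr^{2} - \tfrac{14}{3}q^{3} + \tfrac{4}{3}q^{2}r - \tfrac{3}{5}pr + \tfrac{29}{3}q^{2} - \tfrac{24}{5}qr - \tfrac{27}{5}r^{2} - r → -\tfrac{14}{3}q^{3} + \tfrac{4}{3}q^{2}r - \tfrac{3}{5}pr + \tfrac{29}{3}q^{2} + \tfrac{18}{5}qr - \tfrac{39}{5}r^{2} - \tfrac{92}{5}r
  leading term q^{3}: no divisor's leading term divides it; move -\tfrac{14}{3}q^{3} to the remainder.
  leading term q^{2}r: no divisor's leading term divides it; move \tfrac{4}{3}q^{2}r to the remainder.
  leading term pr: subtract (\tfrac{2}{5})·f_2 from -\tfrac{3}{5}pr + \tfrac{29}{3}q^{2} + \tfrac{18}{5}qr - \tfrac{39}{5}r^{2} - \tfrac{92}{5}r → \tfrac{29}{3}q^{2} + \tfrac{18}{5}qr - \tfrac{39}{5}r^{2} + \tfrac{14}{5}q - \tfrac{96}{5}r - \tfrac{29}{5}
  leading term q^{2}: no divisor's leading term divides it; move \tfrac{29}{3}q^{2} to the remainder.
  leading term qr: no divisor's leading term divides it; move \tfrac{18}{5}qr to the remainder.
  leading term r^{2}: no divisor's leading term divides it; move -\tfrac{39}{5}r^{2} to the remainder.
  leading term q: no divisor's leading term divides it; move \tfrac{14}{5}q to the remainder.
  leading term r: no divisor's leading term divides it; move -\tfrac{96}{5}r to the remainder.
  leading term 1: no divisor's leading term divides it; move -\tfrac{29}{5} to the remainder.
  remainder -\tfrac{14}{3}q^{3} + \tfrac{4}{3}q^{2}r + \tfrac{29}{3}q^{2} + \tfrac{18}{5}qr - \tfrac{39}{5}r^{2} + \tfrac{14}{5}q - \tfrac{96}{5}r - \tfrac{29}{5} ≠ 0; add k_3 = -\tfrac{14}{3}q^{3} + \tfrac{4}{3}q^{2}r + \tfrac{29}{3}q^{2} + \tfrac{18}{5}qr - \tfrac{39}{5}r^{2} + \tfrac{14}{5}q - \tfrac{96}{5}r - \tfrac{29}{5} to the basis.

The other S-polynomials (S(f_1,k_3), S(f_2,k_3)) all reduce to 0 modulo the current basis, so we have a Gröbner basis.
Inter-reduce: drop elements whose leading term is divisible by another's, tail-reduce, and make monic.
Reduced Gröbner basis: {pq^{2} - \tfrac{3}{5}p + \tfrac{18}{5}q - \tfrac{39}{5}r - \tfrac{92}{5}, q^{3} - \tfrac{2}{7}q^{2}r - \tfrac{29}{14}q^{2} - \tfrac{27}{35}qr + \tfrac{117}{70}r^{2} - \tfrac{3}{5}q + \tfrac{144}{35}r + \tfrac{87}{70}, pr + \tfrac{14}{3}q - \tfrac{4}{3}r - \tfrac{29}{3}}.
Label its elements g_1 = pq^{2} - \tfrac{3}{5}p + \tfrac{18}{5}q - \tfrac{39}{5}r - \tfrac{92}{5}, g_2 = q^{3} - \tfrac{2}{7}q^{2}r - \tfrac{29}{14}q^{2} - \tfrac{27}{35}qr + \tfrac{117}{70}r^{2} - \tfrac{3}{5}q + \tfrac{144}{35}r + \tfrac{87}{70}, g_3 = pr + \tfrac{14}{3}q - \tfrac{4}{3}r - \tfrac{29}{3}.

Reduce h = -3pqr - 14q^{2} + 4qr + 29q + 6 modulo G:
  leading term pqr: subtract (-3q)·g_3 from -3pqr - 14q^{2} + 4qr + 29q + 6 → 6
  leading term 1: no divisor's leading term divides it; move 6 to the remainder.
  normal form = 6.
The normal form is nonzero, so h ∉ I. Since h minus its normal form lies in I, I + (h) = I + (n) where n = 6; decide whether this ideal is the whole ring.
Here n = 6 is a nonzero constant, hence a unit: 1 ∈ I + (h), the Gröbner basis of I + (h) is {1}, and the enlarged system has no common solution — adjoining h is inconsistent.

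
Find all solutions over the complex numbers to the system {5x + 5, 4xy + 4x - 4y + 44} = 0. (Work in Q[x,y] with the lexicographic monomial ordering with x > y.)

Compute a lex Gröbner basis by Buchberger's algorithm.
f_1 = 5x + 5, LT = x.
f_2 = 4xy + 4x - 4y + 44, LT = xy.

S(f_1,f_2): lcm = xy. S = -x + 2y - 11.
  reduce S modulo (f_1, f_2):
  remainder 2y - 10 ≠ 0; add h_3 = 2y - 10 to the basis.

The other S-polynomials (S(f_1,h_3), S(f_2,h_3)) all reduce to 0 modulo the current basis, so we have a Gröbner basis.
Inter-reduce: drop elements whose leading term is divisible by another's, tail-reduce, and make monic.
Reduced Gröbner basis: {x + 1, y - 5}.

From the last basis element, y - 5 = 0, so y takes values in {5}. Each choice, substituted upward through the basis, yields the corresponding point(s) of the solution set.
  y = 5: the earlier basis element becomes x + 1 = 0, giving x = -1 — point (-1, 5).
This is the nonlinear analogue of row-reducing a linear system.

{(-1, 5)}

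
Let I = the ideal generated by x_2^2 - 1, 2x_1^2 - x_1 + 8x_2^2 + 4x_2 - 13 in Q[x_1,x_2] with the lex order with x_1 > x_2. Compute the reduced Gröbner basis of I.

G = {x_1^2 - 1/2x_1 + 2x_2 - 5/2, x_2^2 - 1}

The reduced Gröbner basis is the canonical form of the ideal for this ordering.

f_1 = x_2^2 - 1, LT = x_2^2.
f_2 = 2x_1^2 - x_1 + 8x_2^2 + 4x_2 - 13, LT = x_1^2.

The S-polynomials (S(f_1,f_2)) all reduce to 0 modulo the current basis, so we have a Gröbner basis.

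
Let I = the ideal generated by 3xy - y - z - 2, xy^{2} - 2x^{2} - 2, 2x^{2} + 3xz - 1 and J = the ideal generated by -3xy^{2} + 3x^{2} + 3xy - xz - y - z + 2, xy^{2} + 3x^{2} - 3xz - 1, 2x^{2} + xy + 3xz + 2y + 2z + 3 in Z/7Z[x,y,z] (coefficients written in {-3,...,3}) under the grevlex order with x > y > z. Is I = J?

Equality of ideals is decidable: compute both reduced Gröbner bases (unique for the ordering) and check whether they agree.
Buchberger on the first generating set:
f_1 = 3xy - y - z - 2, LT = xy.
f_2 = xy^{2} - 2x^{2} - 2, LT = xy^{2}.
f_3 = 2x^{2} + 3xz - 1, LT = x^{2}.

S(f_1,f_2): lcm = xy^{2}. S = 2x^{2} + 2y^{2} + 2yz - 3y + 2.
  reduce S modulo (f_1, f_2, f_3):
  remainder 2y^{2} - 3xz + 2yz - 3y + 3 ≠ 0; add g_4 = 2y^{2} - 3xz + 2yz - 3y + 3 to the basis.

S(f_1,f_3): lcm = x^{2}y. S = 2xyz + 2xy + 2xz - 3x - 3y.
  reduce S modulo (f_1, f_2, f_3, g_4):
  remainder 2xz + 3yz + 3z^{2} - 3x + 2z - 1 ≠ 0; add g_5 = 2xz + 3yz + 3z^{2} - 3x + 2z - 1 to the basis.

S(f_2,f_3): lcm = x^{2}y^{2}. S = 2xy^{2}z - 2x^{3} - 3y^{2} - 2x.
  reduce S modulo (f_1, f_2, f_3, g_4, g_5):
  remainder yz - 2z^{2} - x - y - 2z - 3 ≠ 0; add g_6 = yz - 2z^{2} - x - y - 2z - 3 to the basis.

S(f_1,g_4): lcm = xy^{2}. S = -2x^{2}z - xyz - 2xy + 2y^{2} + 2yz + 2x - 3y.
  reduce S modulo (f_1, f_2, f_3, g_4, g_5, g_6):
  remainder -3z^{3} + 3z^{2} + 3x - 3y - z + 3 ≠ 0; add g_7 = -3z^{3} + 3z^{2} + 3x - 3y - z + 3 to the basis.

The other S-polynomials (S(f_2,g_4), S(f_3,g_4), S(f_1,g_5), S(f_2,g_5), S(f_3,g_5), S(g_4,g_5), S(f_1,g_6), S(f_2,g_6), S(f_3,g_6), S(g_4,g_6), S(g_5,g_6), S(f_1,g_7), S(f_2,g_7), S(f_3,g_7), S(g_4,g_7), S(g_5,g_7), S(g_6,g_7)) all reduce to 0 modulo the current basis, so we have a Gröbner basis.
Inter-reduce: drop elements whose leading term is divisible by another's, tail-reduce, and make monic.
Reduced Gröbner basis: {z^{3} - z^{2} - x + y - 2z - 1, x^{2} + 2z^{2} + 3y + z - 3, xy + 2y + 2z - 3, y^{2} + x + z, xz + z^{2} - 2y - 3z - 3, yz - 2z^{2} - x - y - 2z - 3}.

Buchberger on the second generating set:
h_1 = -3xy^{2} + 3x^{2} + 3xy - xz - y - z + 2, LT = xy^{2}.
h_2 = xy^{2} + 3x^{2} - 3xz - 1, LT = xy^{2}.
h_3 = 2x^{2} + xy + 3xz + 2y + 2z + 3, LT = x^{2}.

S(h_1,h_2): lcm = xy^{2}. S = 3x^{2} - xy + xz - 2y - 2z - 2.
  reduce S modulo (h_1, h_2, h_3):
  remainder xy + 2y + 2z - 3 ≠ 0; add k_4 = xy + 2y + 2z - 3 to the basis.

S(h_1,h_3): lcm = x^{2}y^{2}. S = 3xy^{3} + 2xy^{2}z - x^{3} - x^{2}y - y^{3} - 2x^{2}z - y^{2}z - 2xy + 2y^{2} - 2xz - 3x.
  reduce S modulo (h_1, h_2, h_3, k_4):
  remainder -y^{3} - y^{2}z + 2y^{2} - xz - yz - z^{2} + 2x + 2y - 3z - 3 ≠ 0; add k_5 = -y^{3} - y^{2}z + 2y^{2} - xz - yz - z^{2} + 2x + 2y - 3z - 3 to the basis.

S(h_2,h_3): lcm = x^{2}y^{2}. S = 3xy^{3} + 2xy^{2}z + 3x^{3} - y^{3} - 3x^{2}z - y^{2}z + 2y^{2} - x.
  reduce S modulo (h_1, h_2, h_3, k_4, k_5):
  remainder y^{2} - 2yz - 3z^{2} + 3x + 2y - 2z - 1 ≠ 0; add k_6 = y^{2} - 2yz - 3z^{2} + 3x + 2y - 2z - 1 to the basis.

S(h_1,k_4): lcm = xy^{2}. S = -x^{2} - xy - 2y^{2} - 2xz - 2yz + y - 2z - 3.
  reduce S modulo (h_1, h_2, h_3, k_4, k_5, k_6):
  remainder 3xz + yz + z^{2} - x + 3z + 2 ≠ 0; add k_7 = 3xz + yz + z^{2} - x + 3z + 2 to the basis.

S(k_4,k_5): lcm = xy^{3}. S = -xy^{2}z + 2xy^{2} + 2y^{3} - x^{2}z - xyz + 2y^{2}z - xz^{2} + 2x^{2} + 2xy - 3y^{2} - 3xz - 3x.
  reduce S modulo (h_1, h_2, h_3, k_4, k_5, k_6, k_7):
  remainder 2yz + 3z^{2} - 2x - 2y + 3z + 1 ≠ 0; add k_8 = 2yz + 3z^{2} - 2x - 2y + 3z + 1 to the basis.

S(h_1,k_6): lcm = xy^{2}. S = 2xyz + 3xz^{2} + 3x^{2} - 3xy + x - 2y - 2z - 3.
  reduce S modulo (h_1, h_2, h_3, k_4, k_5, k_6, k_7, k_8):
  remainder -3z^{3} + 3z^{2} + 3x - 3y - z + 3 ≠ 0; add k_9 = -3z^{3} + 3z^{2} + 3x - 3y - z + 3 to the basis.

The other S-polynomials (S(h_2,k_4), S(h_3,k_4), S(h_1,k_5), S(h_2,k_5), S(h_3,k_5), S(h_2,k_6), S(h_3,k_6), S(k_4,k_6), S(k_5,k_6), S(h_1,k_7), S(h_2,k_7), S(h_3,k_7), S(k_4,k_7), S(k_5,k_7), S(k_6,k_7), S(h_1,k_8), S(h_2,k_8), S(h_3,k_8), S(k_4,k_8), S(k_5,k_8), S(k_6,k_8), S(k_7,k_8), S(h_1,k_9), S(h_2,k_9), S(h_3,k_9), S(k_4,k_9), S(k_5,k_9), S(k_6,k_9), S(k_7,k_9), S(k_8,k_9)) all reduce to 0 modulo the current basis, so we have a Gröbner basis.
Inter-reduce: drop elements whose leading term is divisible by another's, tail-reduce, and make monic.
Reduced Gröbner basis: {z^{3} - z^{2} - x + y - 2z - 1, x^{2} + 2z^{2} + 3y + z - 3, xy + 2y + 2z - 3, y^{2} + x + z, xz + z^{2} - 2y - 3z - 3, yz - 2z^{2} - x - y - 2z - 3}.

Same reduced basis, so the two generating sets span the same ideal.

Yes, the ideals are equal.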